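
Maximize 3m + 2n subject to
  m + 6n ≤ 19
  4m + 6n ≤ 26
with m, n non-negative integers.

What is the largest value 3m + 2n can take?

(m,n)=(6,0) is feasible, giving 18.
(m,n)=(5,1) is feasible, giving 17.
(m,n)=(5,0) is feasible, giving 15.
No feasible integer point exceeds 18.

18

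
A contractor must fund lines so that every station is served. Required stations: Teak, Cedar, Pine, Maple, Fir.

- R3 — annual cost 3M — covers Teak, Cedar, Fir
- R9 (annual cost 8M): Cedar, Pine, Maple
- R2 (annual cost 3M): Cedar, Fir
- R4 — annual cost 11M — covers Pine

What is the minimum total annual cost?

11

Choose R3 and R9: together they cover Teak, Cedar, Pine, Maple, Fir — every station.
Total annual cost: 3 + 8 = 11.
No cover costs less than 11.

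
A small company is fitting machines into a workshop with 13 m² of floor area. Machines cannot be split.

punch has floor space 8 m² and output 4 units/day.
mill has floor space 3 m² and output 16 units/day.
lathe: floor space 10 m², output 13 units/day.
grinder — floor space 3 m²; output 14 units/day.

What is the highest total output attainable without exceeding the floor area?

mill + grinder: floor space 3 + 3 = 6 ≤ 13, output 16 + 14 = 30.
mill + lathe: floor space 3 + 10 = 13 ≤ 13, output 16 + 13 = 29.
lathe + grinder: floor space 10 + 3 = 13 ≤ 13, output 13 + 14 = 27.
Best is mill and grinder with total output 30.

30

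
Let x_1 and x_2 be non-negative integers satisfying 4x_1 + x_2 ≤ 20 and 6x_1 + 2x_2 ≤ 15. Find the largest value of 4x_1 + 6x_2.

42

The continuous relaxation peaks at (0, 7.5) with value 45.00; rounding to a feasible lattice point costs some objective.
(x_1,x_2)=(0,7) is feasible, giving 42.
(x_1,x_2)=(0,6) is feasible, giving 36.
Maximum is 42 at (x_1,x_2)=(0,7).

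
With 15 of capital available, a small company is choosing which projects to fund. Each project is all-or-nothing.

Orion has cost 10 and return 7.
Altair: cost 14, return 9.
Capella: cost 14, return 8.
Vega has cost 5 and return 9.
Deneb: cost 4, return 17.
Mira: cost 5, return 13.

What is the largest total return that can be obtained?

39

Take Vega, Deneb, and Mira: cost 5 + 4 + 5 = 14 ≤ 15, return 9 + 17 + 13 = 39.
No other feasible combination does better.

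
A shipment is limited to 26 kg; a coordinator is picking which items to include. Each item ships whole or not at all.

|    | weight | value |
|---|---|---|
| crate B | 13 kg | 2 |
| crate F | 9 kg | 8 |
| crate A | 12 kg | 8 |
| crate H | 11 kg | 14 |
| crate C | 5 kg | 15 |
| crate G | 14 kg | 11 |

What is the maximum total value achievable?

Treat it as a binary knapsack problem.
Take crate F, crate H, and crate C: weight 9 + 11 + 5 = 25 ≤ 26, value 8 + 14 + 15 = 37.
No other feasible combination does better.

37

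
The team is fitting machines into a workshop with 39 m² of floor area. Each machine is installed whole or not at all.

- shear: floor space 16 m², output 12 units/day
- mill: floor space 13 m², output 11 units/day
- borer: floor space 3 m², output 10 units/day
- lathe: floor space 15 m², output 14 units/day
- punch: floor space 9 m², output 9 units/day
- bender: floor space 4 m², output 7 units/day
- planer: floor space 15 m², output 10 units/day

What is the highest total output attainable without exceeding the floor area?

borer + lathe + bender + planer: floor space 3 + 15 + 4 + 15 = 37 ≤ 39, output 10 + 14 + 7 + 10 = 41.
mill + borer + lathe + bender: floor space 13 + 3 + 15 + 4 = 35 ≤ 39, output 11 + 10 + 14 + 7 = 42.
shear + borer + lathe + bender: floor space 16 + 3 + 15 + 4 = 38 ≤ 39, output 12 + 10 + 14 + 7 = 43.
Best is shear, borer, lathe, and bender with total output 43.

43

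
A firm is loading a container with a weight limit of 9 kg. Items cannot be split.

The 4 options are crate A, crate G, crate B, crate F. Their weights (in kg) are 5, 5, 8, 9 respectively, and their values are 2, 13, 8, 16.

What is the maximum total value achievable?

This is an integer program with binary decision variables.
crate F: weight 9 ≤ 9, value 16.
crate G: weight 5 ≤ 9, value 13.
Best is crate F with total value 16.

16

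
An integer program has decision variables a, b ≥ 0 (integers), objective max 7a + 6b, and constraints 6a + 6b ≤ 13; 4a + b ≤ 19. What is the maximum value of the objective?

The continuous relaxation peaks at (2.17, 0) with value 15.17; rounding to a feasible lattice point costs some objective.
(a,b)=(2,0) is feasible, giving 14.
(a,b)=(1,1) is feasible, giving 13.
(a,b)=(1,0) is feasible, giving 7.
The best lattice point is (2,0), giving 14.

14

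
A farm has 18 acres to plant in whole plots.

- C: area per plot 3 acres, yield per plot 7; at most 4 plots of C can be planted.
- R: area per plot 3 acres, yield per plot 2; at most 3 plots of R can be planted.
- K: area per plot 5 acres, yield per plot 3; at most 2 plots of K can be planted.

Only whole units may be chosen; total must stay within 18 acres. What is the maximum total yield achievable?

C has the best ratio (7/3); taking only C gives at most 4×7 = 28 (stopped by the supply cap of 4).
Mixing does better — 4×C and 2×R: area 18 ≤ 18, yield 4·7 + 2·2 = 32.

32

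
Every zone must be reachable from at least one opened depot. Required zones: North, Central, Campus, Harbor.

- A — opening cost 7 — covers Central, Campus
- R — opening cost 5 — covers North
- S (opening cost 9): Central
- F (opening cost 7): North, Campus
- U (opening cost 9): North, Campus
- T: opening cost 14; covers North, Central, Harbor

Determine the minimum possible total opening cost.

The greedy cost-per-new-zone heuristic would pick A, R, and T for 26, but a cheaper cover exists.
Choose A and T: together they cover North, Central, Campus, Harbor — every zone.
Total opening cost: 7 + 14 = 21.
No cover costs less than 21.

21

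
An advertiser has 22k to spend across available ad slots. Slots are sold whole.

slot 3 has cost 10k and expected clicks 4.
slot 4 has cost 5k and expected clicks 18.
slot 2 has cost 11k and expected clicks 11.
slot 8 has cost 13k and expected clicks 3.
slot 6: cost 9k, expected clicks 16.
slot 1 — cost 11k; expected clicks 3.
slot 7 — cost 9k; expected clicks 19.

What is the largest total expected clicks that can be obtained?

37

Allowing fractional choices, the relaxed optimum would be about 51.2, but ad slots are indivisible.
slot 6 + slot 7: cost 9 + 9 = 18 ≤ 22, expected clicks 16 + 19 = 35.
slot 4 + slot 7: cost 5 + 9 = 14 ≤ 22, expected clicks 18 + 19 = 37.
slot 4 + slot 6: cost 5 + 9 = 14 ≤ 22, expected clicks 18 + 16 = 34.
Best is slot 4 and slot 7 with total expected clicks 37.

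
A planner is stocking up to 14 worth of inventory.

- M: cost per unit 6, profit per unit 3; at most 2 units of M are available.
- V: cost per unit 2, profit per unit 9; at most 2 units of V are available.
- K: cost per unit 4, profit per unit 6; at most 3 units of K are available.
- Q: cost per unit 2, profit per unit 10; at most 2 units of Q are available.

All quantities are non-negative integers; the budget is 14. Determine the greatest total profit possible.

44

Take 2×V, 1×K, and 2×Q: cost 12 ≤ 14, profit 2·9 + 1·6 + 2·10 = 44.
Q has the best ratio (10/2) and is taken to its limit of 2; remaining capacity is filled optimally with the others.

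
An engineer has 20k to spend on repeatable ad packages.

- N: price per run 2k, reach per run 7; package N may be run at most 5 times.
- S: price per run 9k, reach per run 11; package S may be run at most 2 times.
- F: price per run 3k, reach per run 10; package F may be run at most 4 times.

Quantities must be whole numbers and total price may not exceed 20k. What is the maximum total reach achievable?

68

N has the best ratio (7/2); taking only N gives at most 5×7 = 35 (stopped by the supply cap of 5).
Mixing does better — 4×N and 4×F: price 20 ≤ 20, reach 4·7 + 4·10 = 68.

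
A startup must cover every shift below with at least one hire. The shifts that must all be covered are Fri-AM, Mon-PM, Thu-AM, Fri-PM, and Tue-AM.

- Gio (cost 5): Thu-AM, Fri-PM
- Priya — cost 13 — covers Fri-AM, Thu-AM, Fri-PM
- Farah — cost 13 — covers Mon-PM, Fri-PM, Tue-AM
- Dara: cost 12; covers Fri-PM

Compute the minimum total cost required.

This is an integer covering problem.
Choose Priya and Farah: together they cover Fri-AM, Mon-PM, Thu-AM, Fri-PM, Tue-AM — every shift.
Total cost: 13 + 13 = 26.

26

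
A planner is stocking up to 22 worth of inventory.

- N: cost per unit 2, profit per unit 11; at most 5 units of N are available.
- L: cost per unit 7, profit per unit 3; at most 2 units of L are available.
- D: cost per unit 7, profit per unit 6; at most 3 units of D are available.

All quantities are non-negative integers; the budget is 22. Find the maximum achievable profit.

5×N and 1×L: cost 17 ≤ 22, profit 5·11 + 1·3 = 58.
5×N and 1×D: cost 17 ≤ 22, profit 5·11 + 1·6 = 61.
Best is 61.

61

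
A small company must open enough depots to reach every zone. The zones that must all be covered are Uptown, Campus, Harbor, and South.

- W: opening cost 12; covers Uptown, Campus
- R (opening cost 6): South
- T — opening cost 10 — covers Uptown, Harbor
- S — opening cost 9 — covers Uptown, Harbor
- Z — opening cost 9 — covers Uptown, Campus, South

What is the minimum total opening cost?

18

Choose S and Z: together they cover Uptown, Campus, Harbor, South — every zone.
Total opening cost: 9 + 9 = 18.
No cover costs less than 18.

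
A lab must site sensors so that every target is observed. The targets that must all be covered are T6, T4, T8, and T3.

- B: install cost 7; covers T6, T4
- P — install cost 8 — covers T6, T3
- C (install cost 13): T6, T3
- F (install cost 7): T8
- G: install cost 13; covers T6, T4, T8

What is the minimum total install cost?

This is an integer covering problem.
Choose P and G: together they cover T6, T4, T8, T3 — every target.
Total install cost: 8 + 13 = 21.

21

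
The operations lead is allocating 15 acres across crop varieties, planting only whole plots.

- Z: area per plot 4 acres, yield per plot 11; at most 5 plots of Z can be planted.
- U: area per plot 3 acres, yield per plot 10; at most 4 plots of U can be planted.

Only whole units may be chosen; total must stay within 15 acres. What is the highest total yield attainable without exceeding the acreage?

U has the best ratio (10/3); taking only U gives at most 4×10 = 40 (stopped by the supply cap of 4).
Mixing does better — 3×Z and 1×U: area 15 ≤ 15, yield 3·11 + 1·10 = 43.

43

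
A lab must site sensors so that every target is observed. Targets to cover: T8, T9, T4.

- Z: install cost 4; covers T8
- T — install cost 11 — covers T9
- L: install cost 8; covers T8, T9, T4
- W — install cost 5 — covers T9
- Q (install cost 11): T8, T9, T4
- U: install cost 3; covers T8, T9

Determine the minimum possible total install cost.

This is a weighted set-cover instance.
The greedy cost-per-new-target heuristic would pick U and L for 11, but a cheaper cover exists.
L alone covers T8, T9, T4 — every target.
Total install cost: 8.
No cover costs less than 8.

8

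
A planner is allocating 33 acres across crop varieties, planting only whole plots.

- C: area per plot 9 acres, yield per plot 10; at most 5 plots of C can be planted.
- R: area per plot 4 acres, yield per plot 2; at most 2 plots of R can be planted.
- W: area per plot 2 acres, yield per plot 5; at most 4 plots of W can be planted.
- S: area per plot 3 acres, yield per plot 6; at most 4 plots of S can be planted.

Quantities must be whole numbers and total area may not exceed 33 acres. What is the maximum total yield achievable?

This is a bounded integer knapsack.
Take 1×C, 1×R, 4×W, and 4×S: area 33 ≤ 33, yield 1·10 + 1·2 + 4·5 + 4·6 = 56.
W has the best ratio (5/2) and is taken to its limit of 4; remaining capacity is filled optimally with the others.

56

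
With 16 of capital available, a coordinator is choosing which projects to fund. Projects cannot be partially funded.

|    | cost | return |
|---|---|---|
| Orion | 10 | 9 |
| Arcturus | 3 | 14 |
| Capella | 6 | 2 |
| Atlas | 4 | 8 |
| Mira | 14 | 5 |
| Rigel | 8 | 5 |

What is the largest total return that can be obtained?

27

This is an integer program with binary decision variables.
Arcturus + Capella + Atlas: cost 3 + 6 + 4 = 13 ≤ 16, return 14 + 2 + 8 = 24.
Orion + Arcturus: cost 10 + 3 = 13 ≤ 16, return 9 + 14 = 23.
Arcturus + Atlas + Rigel: cost 3 + 4 + 8 = 15 ≤ 16, return 14 + 8 + 5 = 27.
Best is Arcturus, Atlas, and Rigel with total return 27.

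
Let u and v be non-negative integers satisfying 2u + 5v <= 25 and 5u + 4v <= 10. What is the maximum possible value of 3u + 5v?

The continuous relaxation peaks at (0, 2.5) with value 12.50; rounding to a feasible lattice point costs some objective.
(u,v)=(0,2) is feasible, giving 10.
(u,v)=(1,1) is feasible, giving 8.
(u,v)=(0,1) is feasible, giving 5.
No feasible integer point exceeds 10.

10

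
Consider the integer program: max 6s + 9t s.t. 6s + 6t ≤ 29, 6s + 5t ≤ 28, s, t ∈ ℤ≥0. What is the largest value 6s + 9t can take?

The continuous relaxation peaks at (0, 4.83) with value 43.50; rounding to a feasible lattice point costs some objective.
(s,t)=(0,4): 6·0+6·4=24≤29, 6·0+5·4=20≤28, objective 36.
(s,t)=(1,3): 6·1+6·3=24≤29, 6·1+5·3=21≤28, objective 33.
No feasible integer point exceeds 36.

36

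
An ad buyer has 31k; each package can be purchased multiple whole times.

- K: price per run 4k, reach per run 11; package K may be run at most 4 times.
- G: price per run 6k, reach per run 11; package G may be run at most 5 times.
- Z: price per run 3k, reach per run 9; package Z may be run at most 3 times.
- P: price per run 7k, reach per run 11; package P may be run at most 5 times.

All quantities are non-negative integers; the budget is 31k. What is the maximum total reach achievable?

Z has the best ratio (9/3); taking only Z gives at most 3×9 = 27 (stopped by the supply cap of 3).
Mixing does better — 4×K, 1×G, and 3×Z: price 31 ≤ 31, reach 4·11 + 1·11 + 3·9 = 82.

82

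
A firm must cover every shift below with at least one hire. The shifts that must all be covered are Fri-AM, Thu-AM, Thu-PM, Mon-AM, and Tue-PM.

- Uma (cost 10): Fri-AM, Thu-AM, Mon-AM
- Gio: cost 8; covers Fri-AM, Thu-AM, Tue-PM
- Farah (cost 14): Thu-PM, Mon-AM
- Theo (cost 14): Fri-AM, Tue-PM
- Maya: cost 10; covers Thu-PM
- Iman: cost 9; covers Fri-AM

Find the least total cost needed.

Choose Gio and Farah: together they cover Fri-AM, Thu-AM, Thu-PM, Mon-AM, Tue-PM — every shift.
Total cost: 8 + 14 = 22.
No cover costs less than 22.

22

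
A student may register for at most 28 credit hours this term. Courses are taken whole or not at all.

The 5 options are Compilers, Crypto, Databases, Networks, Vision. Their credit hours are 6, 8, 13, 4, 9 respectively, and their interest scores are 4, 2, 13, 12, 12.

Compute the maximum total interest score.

Allowing fractional choices, the relaxed optimum would be about 38.3, but courses are indivisible.
Databases + Networks + Vision: credit hours 13 + 4 + 9 = 26 ≤ 28, interest score 13 + 12 + 12 = 37.
Compilers + Crypto + Networks + Vision: credit hours 6 + 8 + 4 + 9 = 27 ≤ 28, interest score 4 + 2 + 12 + 12 = 30.
Best is Databases, Networks, and Vision with total interest score 37.

37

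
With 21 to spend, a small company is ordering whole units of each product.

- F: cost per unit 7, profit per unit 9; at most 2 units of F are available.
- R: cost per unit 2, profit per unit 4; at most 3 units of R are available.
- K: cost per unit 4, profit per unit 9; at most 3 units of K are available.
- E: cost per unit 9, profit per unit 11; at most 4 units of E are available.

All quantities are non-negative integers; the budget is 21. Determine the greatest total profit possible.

40

K has the best ratio (9/4); taking only K gives at most 3×9 = 27 (stopped by the supply cap of 3).
Mixing does better — 1×F, 1×R, and 3×K: cost 21 ≤ 21, profit 1·9 + 1·4 + 3·9 = 40.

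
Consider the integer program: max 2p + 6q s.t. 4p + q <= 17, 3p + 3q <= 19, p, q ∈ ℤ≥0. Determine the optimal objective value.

The continuous relaxation peaks at (0, 6.33) with value 38.00; rounding to a feasible lattice point costs some objective.
(p,q)=(0,6) is feasible, giving 36.
(p,q)=(1,5) is feasible, giving 32.
(p,q)=(0,5) is feasible, giving 30.
The best lattice point is (0,6), giving 36.

36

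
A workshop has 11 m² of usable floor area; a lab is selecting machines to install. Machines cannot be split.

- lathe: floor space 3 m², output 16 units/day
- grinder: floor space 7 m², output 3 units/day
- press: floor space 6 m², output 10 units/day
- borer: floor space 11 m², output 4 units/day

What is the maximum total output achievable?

Allowing fractional choices, the relaxed optimum would be about 26.9, but machines are indivisible.
lathe: floor space 3 ≤ 11, output 16.
lathe + grinder: floor space 3 + 7 = 10 ≤ 11, output 16 + 3 = 19.
lathe + press: floor space 3 + 6 = 9 ≤ 11, output 16 + 10 = 26.
Best is lathe and press with total output 26.

26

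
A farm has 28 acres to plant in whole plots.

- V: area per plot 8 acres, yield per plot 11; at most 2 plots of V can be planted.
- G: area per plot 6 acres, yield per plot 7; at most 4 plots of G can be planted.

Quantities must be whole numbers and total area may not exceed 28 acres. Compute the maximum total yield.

36

2×V and 2×G: area 28 ≤ 28, yield 2·11 + 2·7 = 36.
1×V and 3×G: area 26 ≤ 28, yield 1·11 + 3·7 = 32.
Best is 36.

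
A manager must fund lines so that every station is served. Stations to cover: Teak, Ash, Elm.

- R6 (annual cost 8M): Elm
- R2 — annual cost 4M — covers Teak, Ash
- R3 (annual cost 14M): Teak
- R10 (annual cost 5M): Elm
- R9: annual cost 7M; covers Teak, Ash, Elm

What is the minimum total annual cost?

The greedy cost-per-new-station heuristic would pick R2 and R10 for 9, but a cheaper cover exists.
R9 alone covers Teak, Ash, Elm — every station.
Total annual cost: 7.
No cover costs less than 7.

7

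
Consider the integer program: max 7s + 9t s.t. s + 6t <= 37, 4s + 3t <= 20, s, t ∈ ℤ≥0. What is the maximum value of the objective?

(s,t)=(0,6) is feasible, giving 54.
(s,t)=(1,5) is feasible, giving 52.
No feasible integer point exceeds 54.

54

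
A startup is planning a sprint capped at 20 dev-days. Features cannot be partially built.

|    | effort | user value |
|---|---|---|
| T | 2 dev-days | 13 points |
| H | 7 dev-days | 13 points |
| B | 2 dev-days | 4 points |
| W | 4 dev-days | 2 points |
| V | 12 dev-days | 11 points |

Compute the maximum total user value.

32

Take T, H, B, and W: effort 2 + 7 + 2 + 4 = 15 ≤ 20, user value 13 + 13 + 4 + 2 = 32.
No other feasible combination does better.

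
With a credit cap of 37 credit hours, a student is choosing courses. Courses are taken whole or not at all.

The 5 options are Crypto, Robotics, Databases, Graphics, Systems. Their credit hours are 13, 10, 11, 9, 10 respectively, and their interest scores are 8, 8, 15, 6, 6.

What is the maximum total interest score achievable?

Allowing fractional choices, the relaxed optimum would be about 33.3, but courses are indivisible.
Robotics + Databases + Graphics: credit hours 10 + 11 + 9 = 30 ≤ 37, interest score 8 + 15 + 6 = 29.
Crypto + Robotics + Databases: credit hours 13 + 10 + 11 = 34 ≤ 37, interest score 8 + 8 + 15 = 31.
Best is Crypto, Robotics, and Databases with total interest score 31.

31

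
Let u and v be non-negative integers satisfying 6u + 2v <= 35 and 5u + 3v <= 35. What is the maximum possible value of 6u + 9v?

99

(u,v)=(0,11): 6·0+2·11=22≤35, 5·0+3·11=33≤35, objective 99.
(u,v)=(1,10): 6·1+2·10=26≤35, 5·1+3·10=35≤35, objective 96.
(u,v)=(0,10): 6·0+2·10=20≤35, 5·0+3·10=30≤35, objective 90.
The best lattice point is (0,11), giving 99.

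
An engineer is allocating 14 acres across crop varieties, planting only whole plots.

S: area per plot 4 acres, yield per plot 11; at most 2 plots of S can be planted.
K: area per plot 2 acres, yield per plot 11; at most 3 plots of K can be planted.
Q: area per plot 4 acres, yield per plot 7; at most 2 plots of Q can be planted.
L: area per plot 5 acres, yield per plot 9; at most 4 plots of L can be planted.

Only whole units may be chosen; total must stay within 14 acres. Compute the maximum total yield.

Take 2×S and 3×K: area 14 ≤ 14, yield 2·11 + 3·11 = 55.
K has the best ratio (11/2) and is taken to its limit of 3; remaining capacity is filled optimally with the others.

55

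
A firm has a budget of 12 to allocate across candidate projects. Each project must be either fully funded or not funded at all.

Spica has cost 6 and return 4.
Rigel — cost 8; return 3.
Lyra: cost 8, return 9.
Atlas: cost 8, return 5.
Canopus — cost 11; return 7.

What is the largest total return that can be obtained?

Treat it as a binary knapsack problem.
Take Lyra: cost 8 ≤ 12, return 9.
No other feasible combination does better.

9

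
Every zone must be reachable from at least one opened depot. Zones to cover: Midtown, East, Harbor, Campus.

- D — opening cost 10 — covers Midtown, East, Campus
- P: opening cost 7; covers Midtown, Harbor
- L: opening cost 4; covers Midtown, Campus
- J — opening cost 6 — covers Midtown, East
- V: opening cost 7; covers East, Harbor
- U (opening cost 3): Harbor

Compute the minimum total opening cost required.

11

The greedy cost-per-new-zone heuristic would pick L, U, and J for 13, but a cheaper cover exists.
Choose L and V: together they cover Midtown, East, Harbor, Campus — every zone.
Total opening cost: 4 + 7 = 11.
No cover costs less than 11.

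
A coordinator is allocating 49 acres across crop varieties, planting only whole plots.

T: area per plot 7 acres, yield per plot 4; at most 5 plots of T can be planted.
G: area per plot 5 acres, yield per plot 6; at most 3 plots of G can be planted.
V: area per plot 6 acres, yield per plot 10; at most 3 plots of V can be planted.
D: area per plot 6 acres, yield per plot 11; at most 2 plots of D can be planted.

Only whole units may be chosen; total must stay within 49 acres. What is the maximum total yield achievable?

70

This is a bounded integer knapsack.
D has the best ratio (11/6); taking only D gives at most 2×11 = 22 (stopped by the supply cap of 2).
Mixing does better — 3×G, 3×V, and 2×D: area 45 ≤ 49, yield 3·6 + 3·10 + 2·11 = 70.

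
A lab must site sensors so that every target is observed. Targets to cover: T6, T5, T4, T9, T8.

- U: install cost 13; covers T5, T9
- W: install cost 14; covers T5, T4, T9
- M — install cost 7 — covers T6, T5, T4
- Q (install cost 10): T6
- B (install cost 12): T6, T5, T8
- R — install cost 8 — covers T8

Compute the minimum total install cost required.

26

Choose W and B: together they cover T6, T5, T4, T9, T8 — every target.
Total install cost: 14 + 12 = 26.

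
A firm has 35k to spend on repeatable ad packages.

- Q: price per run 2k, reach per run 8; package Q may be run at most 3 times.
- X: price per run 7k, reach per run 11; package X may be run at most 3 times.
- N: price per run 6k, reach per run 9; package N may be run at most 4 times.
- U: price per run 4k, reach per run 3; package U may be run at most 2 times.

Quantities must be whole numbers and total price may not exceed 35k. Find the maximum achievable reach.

3×Q, 3×X, and 1×N: price 33 ≤ 35, reach 3·8 + 3·11 + 1·9 = 66.
3×Q, 1×X, 3×N, and 1×U: price 35 ≤ 35, reach 3·8 + 1·11 + 3·9 + 1·3 = 65.
Best is 66.

66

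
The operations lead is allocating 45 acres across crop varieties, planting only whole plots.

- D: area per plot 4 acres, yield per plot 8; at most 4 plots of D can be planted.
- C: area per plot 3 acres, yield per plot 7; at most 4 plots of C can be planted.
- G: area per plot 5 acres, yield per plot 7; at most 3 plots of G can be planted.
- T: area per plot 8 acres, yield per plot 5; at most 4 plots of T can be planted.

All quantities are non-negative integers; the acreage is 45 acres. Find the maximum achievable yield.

81

Take 4×D, 4×C, and 3×G: area 43 ≤ 45, yield 4·8 + 4·7 + 3·7 = 81.
C has the best ratio (7/3) and is taken to its limit of 4; remaining capacity is filled optimally with the others.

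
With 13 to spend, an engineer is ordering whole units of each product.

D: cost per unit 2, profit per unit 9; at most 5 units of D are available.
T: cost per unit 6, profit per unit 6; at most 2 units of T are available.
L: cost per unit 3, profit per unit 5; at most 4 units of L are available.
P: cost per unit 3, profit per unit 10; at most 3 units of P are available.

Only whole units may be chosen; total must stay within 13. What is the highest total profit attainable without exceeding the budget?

This is a bounded integer knapsack.
Take 5×D and 1×P: cost 13 ≤ 13, profit 5·9 + 1·10 = 55.
D has the best ratio (9/2) and is taken to its limit of 5; remaining capacity is filled optimally with the others.

55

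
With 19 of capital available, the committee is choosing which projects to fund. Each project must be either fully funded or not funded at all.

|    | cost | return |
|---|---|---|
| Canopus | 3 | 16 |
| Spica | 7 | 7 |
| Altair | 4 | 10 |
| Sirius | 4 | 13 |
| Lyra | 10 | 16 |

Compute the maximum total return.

46

Canopus + Altair + Lyra: cost 3 + 4 + 10 = 17 ≤ 19, return 16 + 10 + 16 = 42.
Canopus + Sirius + Lyra: cost 3 + 4 + 10 = 17 ≤ 19, return 16 + 13 + 16 = 45.
Canopus + Spica + Altair + Sirius: cost 3 + 7 + 4 + 4 = 18 ≤ 19, return 16 + 7 + 10 + 13 = 46.
Best is Canopus, Spica, Altair, and Sirius with total return 46.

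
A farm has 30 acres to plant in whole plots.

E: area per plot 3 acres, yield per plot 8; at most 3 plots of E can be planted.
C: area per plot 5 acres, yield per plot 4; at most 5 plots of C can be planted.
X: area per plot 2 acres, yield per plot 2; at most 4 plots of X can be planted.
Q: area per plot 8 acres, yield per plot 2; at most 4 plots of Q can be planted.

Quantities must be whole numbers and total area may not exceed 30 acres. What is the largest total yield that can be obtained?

42

3×E, 3×C, and 3×X: area 30 ≤ 30, yield 3·8 + 3·4 + 3·2 = 42.
3×E, 2×C, and 4×X: area 27 ≤ 30, yield 3·8 + 2·4 + 4·2 = 40.
Best is 42.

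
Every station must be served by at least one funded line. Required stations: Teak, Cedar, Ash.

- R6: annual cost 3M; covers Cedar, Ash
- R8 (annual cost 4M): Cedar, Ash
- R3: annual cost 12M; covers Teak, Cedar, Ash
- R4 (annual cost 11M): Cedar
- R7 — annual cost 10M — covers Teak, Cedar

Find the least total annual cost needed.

This is an integer covering problem.
R3 alone covers Teak, Cedar, Ash — every station.
Total annual cost: 12.

12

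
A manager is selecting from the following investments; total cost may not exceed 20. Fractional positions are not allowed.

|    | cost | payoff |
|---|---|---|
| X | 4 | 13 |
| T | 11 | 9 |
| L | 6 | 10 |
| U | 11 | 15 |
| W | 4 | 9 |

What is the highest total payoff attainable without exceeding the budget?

Allowing fractional choices, the relaxed optimum would be about 40.2, but investments are indivisible.
X + T + W: cost 4 + 11 + 4 = 19 ≤ 20, payoff 13 + 9 + 9 = 31.
X + L + W: cost 4 + 6 + 4 = 14 ≤ 20, payoff 13 + 10 + 9 = 32.
X + U + W: cost 4 + 11 + 4 = 19 ≤ 20, payoff 13 + 15 + 9 = 37.
Best is X, U, and W with total payoff 37.

37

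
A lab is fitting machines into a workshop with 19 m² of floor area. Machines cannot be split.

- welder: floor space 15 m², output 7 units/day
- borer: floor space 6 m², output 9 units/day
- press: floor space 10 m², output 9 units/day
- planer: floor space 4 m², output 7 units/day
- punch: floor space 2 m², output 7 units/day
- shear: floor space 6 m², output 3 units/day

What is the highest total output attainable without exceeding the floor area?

26

Allowing fractional choices, the relaxed optimum would be about 29.3, but machines are indivisible.
borer + planer + punch + shear: floor space 6 + 4 + 2 + 6 = 18 ≤ 19, output 9 + 7 + 7 + 3 = 26.
borer + planer + punch: floor space 6 + 4 + 2 = 12 ≤ 19, output 9 + 7 + 7 = 23.
borer + press + punch: floor space 6 + 10 + 2 = 18 ≤ 19, output 9 + 9 + 7 = 25.
Best is borer, planer, punch, and shear with total output 26.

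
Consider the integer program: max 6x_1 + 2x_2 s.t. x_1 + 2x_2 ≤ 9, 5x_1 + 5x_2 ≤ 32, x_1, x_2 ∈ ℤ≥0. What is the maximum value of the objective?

36

Relaxing integrality, the LP optimum is 38.40 at (x_1,x_2) = (6.4, 0), which is not an integer point.
(x_1,x_2)=(6,0): 1·6+2·0=6≤9, 5·6+5·0=30≤32, objective 36.
(x_1,x_2)=(5,1): 1·5+2·1=7≤9, 5·5+5·1=30≤32, objective 32.
(x_1,x_2)=(5,0): 1·5+2·0=5≤9, 5·5+5·0=25≤32, objective 30.
Maximum is 36 at (x_1,x_2)=(6,0).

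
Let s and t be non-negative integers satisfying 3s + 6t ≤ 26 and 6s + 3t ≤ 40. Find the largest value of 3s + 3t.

(s,t)=(6,1) is feasible, giving 21.
(s,t)=(5,1) is feasible, giving 18.
The best lattice point is (6,1), giving 21.

21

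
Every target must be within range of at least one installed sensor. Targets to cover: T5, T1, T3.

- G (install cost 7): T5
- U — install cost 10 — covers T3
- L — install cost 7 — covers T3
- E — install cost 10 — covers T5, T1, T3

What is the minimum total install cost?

This is a weighted set-cover instance.
E alone covers T5, T1, T3 — every target.
Total install cost: 10.
No cover costs less than 10.

10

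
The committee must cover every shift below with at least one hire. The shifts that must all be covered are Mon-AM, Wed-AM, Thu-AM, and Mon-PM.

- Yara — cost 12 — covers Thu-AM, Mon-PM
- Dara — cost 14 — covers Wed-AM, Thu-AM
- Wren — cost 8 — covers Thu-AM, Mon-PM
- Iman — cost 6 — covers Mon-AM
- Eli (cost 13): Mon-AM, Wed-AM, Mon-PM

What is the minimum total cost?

Choose Wren and Eli: together they cover Mon-AM, Wed-AM, Thu-AM, Mon-PM — every shift.
Total cost: 8 + 13 = 21.

21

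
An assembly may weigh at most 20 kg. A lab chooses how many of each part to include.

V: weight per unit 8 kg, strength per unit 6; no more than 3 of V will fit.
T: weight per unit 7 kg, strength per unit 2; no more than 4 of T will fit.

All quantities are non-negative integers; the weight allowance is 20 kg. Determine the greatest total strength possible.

12

2×V: weight 16 ≤ 20, strength 2·6 = 12.
1×V and 1×T: weight 15 ≤ 20, strength 1·6 + 1·2 = 8.
Best is 12.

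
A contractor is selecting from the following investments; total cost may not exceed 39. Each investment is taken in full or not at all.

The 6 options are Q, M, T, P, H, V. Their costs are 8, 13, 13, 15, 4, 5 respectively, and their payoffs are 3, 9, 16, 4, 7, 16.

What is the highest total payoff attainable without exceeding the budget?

48

Take M, T, H, and V: cost 13 + 13 + 4 + 5 = 35 ≤ 39, payoff 9 + 16 + 7 + 16 = 48.
No other feasible combination does better.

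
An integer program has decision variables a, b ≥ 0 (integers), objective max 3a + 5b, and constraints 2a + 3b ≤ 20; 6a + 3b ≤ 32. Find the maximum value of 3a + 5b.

The continuous relaxation peaks at (0, 6.67) with value 33.33; rounding to a feasible lattice point costs some objective.
(a,b)=(1,6): 2·1+3·6=20≤20, 6·1+3·6=24≤32, objective 33.
(a,b)=(2,5): 2·2+3·5=19≤20, 6·2+3·5=27≤32, objective 31.
(a,b)=(0,6): 2·0+3·6=18≤20, 6·0+3·6=18≤32, objective 30.
(a,b)=(1,5): 2·1+3·5=17≤20, 6·1+3·5=21≤32, objective 28.
No feasible integer point exceeds 33.

33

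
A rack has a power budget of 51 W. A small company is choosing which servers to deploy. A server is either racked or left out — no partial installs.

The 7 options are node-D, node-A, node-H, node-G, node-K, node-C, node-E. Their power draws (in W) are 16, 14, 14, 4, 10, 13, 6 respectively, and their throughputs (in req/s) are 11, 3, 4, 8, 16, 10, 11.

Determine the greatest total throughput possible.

56

This is a 0-1 knapsack instance.
Allowing fractional choices, the relaxed optimum would be about 56.6, but servers are indivisible.
node-D + node-G + node-K + node-C + node-E: power draw 16 + 4 + 10 + 13 + 6 = 49 ≤ 51, throughput 11 + 8 + 16 + 10 + 11 = 56.
node-H + node-G + node-K + node-C + node-E: power draw 14 + 4 + 10 + 13 + 6 = 47 ≤ 51, throughput 4 + 8 + 16 + 10 + 11 = 49.
node-D + node-H + node-G + node-K + node-E: power draw 16 + 14 + 4 + 10 + 6 = 50 ≤ 51, throughput 11 + 4 + 8 + 16 + 11 = 50.
Best is node-D, node-G, node-K, node-C, and node-E with total throughput 56.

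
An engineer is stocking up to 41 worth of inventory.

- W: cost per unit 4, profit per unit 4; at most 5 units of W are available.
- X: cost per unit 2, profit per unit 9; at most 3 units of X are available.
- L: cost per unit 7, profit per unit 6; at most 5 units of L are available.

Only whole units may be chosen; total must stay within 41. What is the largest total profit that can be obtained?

59

This is a bounded integer knapsack.
Take 5×W, 3×X, and 2×L: cost 40 ≤ 41, profit 5·4 + 3·9 + 2·6 = 59.
X has the best ratio (9/2) and is taken to its limit of 3; remaining capacity is filled optimally with the others.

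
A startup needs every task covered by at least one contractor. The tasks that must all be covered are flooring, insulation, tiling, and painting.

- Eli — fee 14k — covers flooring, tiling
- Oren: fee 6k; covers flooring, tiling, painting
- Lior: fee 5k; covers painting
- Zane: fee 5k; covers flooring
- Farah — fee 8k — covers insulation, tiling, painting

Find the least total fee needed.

The greedy cost-per-new-task heuristic would pick Oren and Farah for 14, but a cheaper cover exists.
Choose Zane and Farah: together they cover flooring, insulation, tiling, painting — every task.
Total fee: 5 + 8 = 13.
No cover costs less than 13.

13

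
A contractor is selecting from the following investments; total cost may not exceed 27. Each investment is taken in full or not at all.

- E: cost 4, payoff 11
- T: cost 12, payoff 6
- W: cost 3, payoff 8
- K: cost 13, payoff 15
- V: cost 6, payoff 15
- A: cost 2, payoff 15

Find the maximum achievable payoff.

56

Treat it as a binary knapsack problem.
Allowing fractional choices, the relaxed optimum would be about 62.8, but investments are indivisible.
E + K + V + A: cost 4 + 13 + 6 + 2 = 25 ≤ 27, payoff 11 + 15 + 15 + 15 = 56.
E + T + W + V + A: cost 4 + 12 + 3 + 6 + 2 = 27 ≤ 27, payoff 11 + 6 + 8 + 15 + 15 = 55.
Best is E, K, V, and A with total payoff 56.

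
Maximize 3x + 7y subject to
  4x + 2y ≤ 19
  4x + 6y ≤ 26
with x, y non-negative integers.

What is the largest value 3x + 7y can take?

Relaxing integrality, the LP optimum is 30.33 at (x,y) = (0, 4.33), which is not an integer point.
(x,y)=(0,4): 4·0+2·4=8≤19, 4·0+6·4=24≤26, objective 28.
(x,y)=(1,3): 4·1+2·3=10≤19, 4·1+6·3=22≤26, objective 24.
(x,y)=(0,3): 4·0+2·3=6≤19, 4·0+6·3=18≤26, objective 21.
The best lattice point is (0,4), giving 28.

28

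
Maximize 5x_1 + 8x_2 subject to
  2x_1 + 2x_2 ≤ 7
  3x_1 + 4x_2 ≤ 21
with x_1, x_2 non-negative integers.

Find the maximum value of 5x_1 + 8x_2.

Relaxing integrality, the LP optimum is 28.00 at (x_1,x_2) = (0, 3.5), which is not an integer point.
(x_1,x_2)=(0,3) is feasible, giving 24.
(x_1,x_2)=(1,2) is feasible, giving 21.
(x_1,x_2)=(0,2) is feasible, giving 16.
The best lattice point is (0,3), giving 24.

24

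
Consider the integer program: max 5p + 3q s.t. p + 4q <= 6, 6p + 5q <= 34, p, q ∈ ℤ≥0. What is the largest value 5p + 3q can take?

(p,q)=(5,0) is feasible, giving 25.
(p,q)=(4,0) is feasible, giving 20.
No feasible integer point exceeds 25.

25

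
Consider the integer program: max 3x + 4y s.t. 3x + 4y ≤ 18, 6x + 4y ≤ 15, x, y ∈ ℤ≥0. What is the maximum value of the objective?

(x,y)=(0,3) is feasible, giving 12.
(x,y)=(1,2) is feasible, giving 11.
(x,y)=(0,2) is feasible, giving 8.
Maximum is 12 at (x,y)=(0,3).

12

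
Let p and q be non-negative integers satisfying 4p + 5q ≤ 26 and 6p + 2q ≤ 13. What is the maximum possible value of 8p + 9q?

45

(p,q)=(0,5): 4·0+5·5=25≤26, 6·0+2·5=10≤13, objective 45.
(p,q)=(0,4): 4·0+5·4=20≤26, 6·0+2·4=8≤13, objective 36.
(p,q)=(1,3): 4·1+5·3=19≤26, 6·1+2·3=12≤13, objective 35.
(p,q)=(0,3): 4·0+5·3=15≤26, 6·0+2·3=6≤13, objective 27.
The best lattice point is (0,5), giving 45.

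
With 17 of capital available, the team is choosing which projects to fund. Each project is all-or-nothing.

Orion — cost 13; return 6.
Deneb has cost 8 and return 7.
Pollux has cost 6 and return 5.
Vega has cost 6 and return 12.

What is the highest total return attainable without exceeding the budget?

19

Treat it as a binary knapsack problem.
Take Deneb and Vega: cost 8 + 6 = 14 ≤ 17, return 7 + 12 = 19.
No other feasible combination does better.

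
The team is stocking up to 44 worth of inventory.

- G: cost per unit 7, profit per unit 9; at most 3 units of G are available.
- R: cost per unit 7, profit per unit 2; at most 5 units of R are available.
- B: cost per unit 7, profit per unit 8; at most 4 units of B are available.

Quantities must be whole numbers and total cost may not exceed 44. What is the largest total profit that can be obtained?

G has the best ratio (9/7); taking only G gives at most 3×9 = 27 (stopped by the supply cap of 3).
Mixing does better — 3×G and 3×B: cost 42 ≤ 44, profit 3·9 + 3·8 = 51.

51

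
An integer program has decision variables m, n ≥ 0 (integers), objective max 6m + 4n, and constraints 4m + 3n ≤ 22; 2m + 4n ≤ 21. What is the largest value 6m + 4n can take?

Relaxing integrality, the LP optimum is 33.00 at (m,n) = (5.5, 0), which is not an integer point.
(m,n)=(4,2) is feasible, giving 32.
(m,n)=(3,3) is feasible, giving 30.
(m,n)=(5,0) is feasible, giving 30.
(m,n)=(4,1) is feasible, giving 28.
No feasible integer point exceeds 32.

32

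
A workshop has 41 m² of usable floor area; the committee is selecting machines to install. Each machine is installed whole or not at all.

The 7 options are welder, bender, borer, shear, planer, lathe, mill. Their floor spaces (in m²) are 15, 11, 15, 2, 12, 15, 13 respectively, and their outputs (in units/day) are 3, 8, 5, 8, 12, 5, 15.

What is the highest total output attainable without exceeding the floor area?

43

Allowing fractional choices, the relaxed optimum would be about 44.0, but machines are indivisible.
bender + shear + planer + mill: floor space 11 + 2 + 12 + 13 = 38 ≤ 41, output 8 + 8 + 12 + 15 = 43.
bender + borer + shear + mill: floor space 11 + 15 + 2 + 13 = 41 ≤ 41, output 8 + 5 + 8 + 15 = 36.
bender + shear + lathe + mill: floor space 11 + 2 + 15 + 13 = 41 ≤ 41, output 8 + 8 + 5 + 15 = 36.
Best is bender, shear, planer, and mill with total output 43.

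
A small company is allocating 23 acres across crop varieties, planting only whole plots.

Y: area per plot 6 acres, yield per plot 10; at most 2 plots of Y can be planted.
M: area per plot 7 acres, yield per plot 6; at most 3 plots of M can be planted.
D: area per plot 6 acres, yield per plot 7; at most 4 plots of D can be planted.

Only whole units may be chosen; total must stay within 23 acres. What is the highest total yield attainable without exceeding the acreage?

Y has the best ratio (10/6); taking only Y gives at most 2×10 = 20 (stopped by the supply cap of 2).
Mixing does better — 2×Y and 1×D: area 18 ≤ 23, yield 2·10 + 1·7 = 27.

27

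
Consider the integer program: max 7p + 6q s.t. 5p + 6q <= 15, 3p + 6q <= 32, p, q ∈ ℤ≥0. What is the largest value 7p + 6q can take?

(p,q)=(3,0): 5·3+6·0=15≤15, 3·3+6·0=9≤32, objective 21.
(p,q)=(2,0): 5·2+6·0=10≤15, 3·2+6·0=6≤32, objective 14.
The best lattice point is (3,0), giving 21.

21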